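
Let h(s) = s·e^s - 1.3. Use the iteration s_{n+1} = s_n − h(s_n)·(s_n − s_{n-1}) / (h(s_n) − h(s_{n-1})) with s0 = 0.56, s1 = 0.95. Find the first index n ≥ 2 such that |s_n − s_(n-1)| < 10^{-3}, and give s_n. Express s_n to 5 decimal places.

n = 5, s_n = 0.66713

h(0.56) = -0.3196234, h(0.95) = 1.1564242
s2 = 0.9500000 − 1.1564242·(0.3900000)/(1.4760476) = 0.6444506;  |Δ| = 0.3055494
h(0.6444506) = -0.0723601
s3 = 0.6444506 − (-0.0723601)·(-0.3055494)/(-1.2287843) = 0.6624437;  |Δ| = 0.0179931
h(0.6624437) = -0.0151732
s4 = 0.6624437 − (-0.0151732)·(0.0179931)/(0.0571869) = 0.6672177;  |Δ| = 0.0047740
h(0.6672177) = 0.0002789
s5 = 0.6672177 − 0.0002789·(0.0047740)/(0.0154521) = 0.6671315;  |Δ| = 0.0000862
|s5 − s4| = 0.0000862 < 10^{-3}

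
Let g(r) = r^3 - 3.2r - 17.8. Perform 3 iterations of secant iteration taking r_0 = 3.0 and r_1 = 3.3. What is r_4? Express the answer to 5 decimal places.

3.01670

g(3.0) = -0.4000000, g(3.3) = 7.5770000
r_2 = 3.3000000 − 7.5770000·(3.3000000 − 3.0000000) / (7.5770000 − (-0.4000000)) = 3.3000000 − (2.2731000)/(7.9770000) = 3.0150432
g(3.0150432) = -0.0399306
r_3 = 3.0150432 − (-0.0399306)·(3.0150432 − 3.3000000) / (-0.0399306 − 7.5770000) = 3.0150432 − (0.0113785)/(-7.6169306) = 3.0165371
g(3.0165371) = -0.0039514
r_4 = 3.0165371 − (-0.0039514)·(3.0165371 − 3.0150432) / (-0.0039514 − (-0.0399306)) = 3.0165371 − (-0.0000059)/(0.0359791) = 3.0167012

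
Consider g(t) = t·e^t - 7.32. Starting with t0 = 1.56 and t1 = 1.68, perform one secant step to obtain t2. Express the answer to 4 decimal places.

g(1.56) = 0.103761, g(1.68) = 1.694134
t2 = 1.680000 − 1.694134·(1.680000 − 1.560000) / (1.694134 − 0.103761) = 1.680000 − (0.203296)/(1.590373) = 1.552171

1.5522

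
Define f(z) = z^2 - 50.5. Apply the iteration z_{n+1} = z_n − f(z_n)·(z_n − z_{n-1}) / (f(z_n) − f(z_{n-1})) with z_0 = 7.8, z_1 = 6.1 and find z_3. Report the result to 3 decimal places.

f(7.8) = 10.34000, f(6.1) = -13.29000
z_2 = 6.10000 − (-13.29000)·(6.10000 − 7.80000) / (-13.29000 − 10.34000) = 6.10000 − (22.59300)/(-23.63000) = 7.05612
f(7.05612) = -0.71124
z_3 = 7.05612 − (-0.71124)·(7.05612 − 6.10000) / (-0.71124 − (-13.29000)) = 7.05612 − (-0.68003)/(12.57876) = 7.11018

7.110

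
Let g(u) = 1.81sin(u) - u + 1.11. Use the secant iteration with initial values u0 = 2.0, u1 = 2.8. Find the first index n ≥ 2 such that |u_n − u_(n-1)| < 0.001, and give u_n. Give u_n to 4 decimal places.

n = 5, u_n = 2.3709

g(2.0) = 0.755828, g(2.8) = -1.083671
u2 = 2.800000 − (-1.083671)·(0.800000)/(-1.839500) = 2.328710;  |Δ| = 0.471290
g(2.328710) = 0.095841
u3 = 2.328710 − 0.095841·(-0.471290)/(1.179512) = 2.367005;  |Δ| = 0.038295
g(2.367005) = 0.008948
u4 = 2.367005 − 0.008948·(0.038295)/(-0.086893) = 2.370948;  |Δ| = 0.003943
g(2.370948) = -0.000107
u5 = 2.370948 − (-0.000107)·(0.003943)/(-0.009055) = 2.370902;  |Δ| = 0.000046
|u5 − u4| = 0.000046 < 0.001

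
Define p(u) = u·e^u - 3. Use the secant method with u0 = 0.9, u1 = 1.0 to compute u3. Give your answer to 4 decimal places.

p(0.9) = -0.786357, p(1.0) = -0.281718
u2 = 1.000000 − (-0.281718)·(1.000000 − 0.900000) / (-0.281718 − (-0.786357)) = 1.000000 − (-0.028172)/(0.504639) = 1.055826
p(1.055826) = 0.034810
u3 = 1.055826 − 0.034810·(1.055826 − 1.000000) / (0.034810 − (-0.281718)) = 1.055826 − (0.001943)/(0.316528) = 1.049686

1.0497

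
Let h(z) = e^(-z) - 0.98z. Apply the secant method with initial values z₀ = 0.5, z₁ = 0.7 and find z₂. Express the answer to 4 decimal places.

0.5762

h(0.5) = 0.116531, h(0.7) = -0.189415
z₂ = 0.700000 − (-0.189415)·(0.700000 − 0.500000) / (-0.189415 − 0.116531) = 0.700000 − (-0.037883)/(-0.305945) = 0.576177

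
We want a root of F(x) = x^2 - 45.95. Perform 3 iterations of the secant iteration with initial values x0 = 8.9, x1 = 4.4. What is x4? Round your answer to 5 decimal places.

F(8.9) = 33.2600000, F(4.4) = -26.5900000
x2 = 4.4000000 − (-26.5900000)·(4.4000000 − 8.9000000) / (-26.5900000 − 33.2600000) = 4.4000000 − (119.6550000)/(-59.8500000) = 6.3992481
F(6.3992481) = -4.9996235
x3 = 6.3992481 − (-4.9996235)·(6.3992481 − 4.4000000) / (-4.9996235 − (-26.5900000)) = 6.3992481 − (-9.9954879)/(21.5903765) = 6.8622085
F(6.8622085) = 1.1399048
x4 = 6.8622085 − 1.1399048·(6.8622085 − 6.3992481) / (1.1399048 − (-4.9996235)) = 6.8622085 − (0.5277307)/(6.1395283) = 6.7762522

6.77625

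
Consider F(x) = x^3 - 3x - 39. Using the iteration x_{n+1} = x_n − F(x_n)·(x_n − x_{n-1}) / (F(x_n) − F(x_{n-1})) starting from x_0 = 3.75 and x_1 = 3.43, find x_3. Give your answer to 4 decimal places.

F(3.75) = 2.484375, F(3.43) = -8.936393
x_2 = 3.430000 − (-8.936393)·(3.430000 − 3.750000) / (-8.936393 − 2.484375) = 3.430000 − (2.859646)/(-11.420768) = 3.680390
F(3.680390) = -0.189293
x_3 = 3.680390 − (-0.189293)·(3.680390 − 3.430000) / (-0.189293 − (-8.936393)) = 3.680390 − (-0.047397)/(8.747100) = 3.685809

3.6858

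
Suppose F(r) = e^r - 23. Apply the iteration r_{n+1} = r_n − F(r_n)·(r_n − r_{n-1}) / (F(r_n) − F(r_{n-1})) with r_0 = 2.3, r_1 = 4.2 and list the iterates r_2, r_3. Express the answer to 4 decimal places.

F(2.3) = -13.025818, F(4.2) = 43.686331
r_2 = 4.200000 − 43.686331·(4.200000 − 2.300000) / (43.686331 − (-13.025818)) = 4.200000 − (83.004029)/(56.712149) = 2.736398
F(2.736398) = -7.568703
r_3 = 2.736398 − (-7.568703)·(2.736398 − 4.200000) / (-7.568703 − 43.686331) = 2.736398 − (11.077570)/(-51.255034) = 2.952524

2.7364, 2.9525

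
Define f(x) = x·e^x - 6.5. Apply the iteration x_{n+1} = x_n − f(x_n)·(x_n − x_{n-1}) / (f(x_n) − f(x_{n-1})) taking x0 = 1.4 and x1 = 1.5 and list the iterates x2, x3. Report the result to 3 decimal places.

1.479, 1.480

f(1.4) = -0.82272, f(1.5) = 0.22253
x2 = 1.50000 − 0.22253·(1.50000 − 1.40000) / (0.22253 − (-0.82272)) = 1.50000 − (0.02225)/(1.04525) = 1.47871
f(1.47871) = -0.01248
x3 = 1.47871 − (-0.01248)·(1.47871 − 1.50000) / (-0.01248 − 0.22253) = 1.47871 − (0.00027)/(-0.23501) = 1.47984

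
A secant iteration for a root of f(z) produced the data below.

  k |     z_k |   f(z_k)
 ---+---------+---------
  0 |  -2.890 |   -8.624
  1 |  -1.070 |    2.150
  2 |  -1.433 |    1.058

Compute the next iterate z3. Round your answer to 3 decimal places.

z3 = -1.433 − 1.058·(-1.433 − (-1.070)) / (1.058 − 2.150)
   = -1.433 − (-0.38405)/(-1.09200) = -1.78470

-1.785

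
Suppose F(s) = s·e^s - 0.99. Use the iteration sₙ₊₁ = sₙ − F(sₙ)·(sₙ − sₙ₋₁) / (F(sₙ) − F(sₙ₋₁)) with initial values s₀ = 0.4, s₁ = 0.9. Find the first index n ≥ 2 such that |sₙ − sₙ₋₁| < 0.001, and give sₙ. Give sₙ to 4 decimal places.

n = 5, sₙ = 0.5635

F(0.4) = -0.393270, F(0.9) = 1.223643
s₂ = 0.900000 − 1.223643·(0.500000)/(1.616913) = 0.521611;  |Δ| = 0.378389
F(0.521611) = -0.111220
s₃ = 0.521611 − (-0.111220)·(-0.378389)/(-1.334863) = 0.553139;  |Δ| = 0.031527
F(0.553139) = -0.028257
s₄ = 0.553139 − (-0.028257)·(0.031527)/(0.082963) = 0.563877;  |Δ| = 0.010738
F(0.563877) = 0.000998
s₅ = 0.563877 − 0.000998·(0.010738)/(0.029255) = 0.563510;  |Δ| = 0.000366
|s₅ − s₄| = 0.000366 < 0.001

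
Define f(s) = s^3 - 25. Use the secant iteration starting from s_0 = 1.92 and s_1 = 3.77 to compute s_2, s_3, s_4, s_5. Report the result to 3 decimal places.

2.633, 2.850, 2.932, 2.924

f(1.92) = -17.92211, f(3.77) = 28.58263
s_2 = 3.77000 − 28.58263·(3.77000 − 1.92000) / (28.58263 − (-17.92211)) = 3.77000 − (52.87787)/(46.50474) = 2.63296
f(2.63296) = -6.74711
s_3 = 2.63296 − (-6.74711)·(2.63296 − 3.77000) / (-6.74711 − 28.58263) = 2.63296 − (7.67175)/(-35.32975) = 2.85010
f(2.85010) = -1.84832
s_4 = 2.85010 − (-1.84832)·(2.85010 − 2.63296) / (-1.84832 − (-6.74711)) = 2.85010 − (-0.40136)/(4.89879) = 2.93203
f(2.93203) = 0.20620
s_5 = 2.93203 − 0.20620·(2.93203 − 2.85010) / (0.20620 − (-1.84832)) = 2.93203 − (0.01689)/(2.05452) = 2.92381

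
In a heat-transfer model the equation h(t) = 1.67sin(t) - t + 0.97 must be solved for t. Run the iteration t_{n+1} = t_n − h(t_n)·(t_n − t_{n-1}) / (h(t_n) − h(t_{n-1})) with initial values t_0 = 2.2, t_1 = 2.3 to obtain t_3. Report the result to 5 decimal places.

2.25942

h(2.2) = 0.1201890, h(2.3) = -0.0846723
t_2 = 2.3000000 − (-0.0846723)·(2.3000000 − 2.2000000) / (-0.0846723 − 0.1201890) = 2.3000000 − (-0.0084672)/(-0.2048613) = 2.2586685
h(2.2586685) = 0.0015714
t_3 = 2.2586685 − 0.0015714·(2.2586685 − 2.3000000) / (0.0015714 − (-0.0846723)) = 2.2586685 − (-0.0000649)/(0.0862437) = 2.2594216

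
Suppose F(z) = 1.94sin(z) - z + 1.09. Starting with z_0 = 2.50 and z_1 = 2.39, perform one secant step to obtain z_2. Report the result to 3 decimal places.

F(2.50) = -0.24896, F(2.39) = 0.02464
z_2 = 2.39000 − 0.02464·(2.39000 − 2.50000) / (0.02464 − (-0.24896)) = 2.39000 − (-0.00271)/(0.27360) = 2.39991

2.400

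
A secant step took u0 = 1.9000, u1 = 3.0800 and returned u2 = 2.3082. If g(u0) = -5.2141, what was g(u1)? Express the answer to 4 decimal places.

The secant line through (1.9000, -5.2141) and (3.0800, g(u1)) crosses zero at u2 = 2.3082.
So (1.9000, -5.2141), (3.0800, g(u1)), (2.3082, 0) are collinear:
g(u1) = -5.2141 · (3.0800 − 2.3082) / (1.9000 − 2.3082) = -5.2141 · (0.771800)/(-0.408200) = 9.858507

9.8585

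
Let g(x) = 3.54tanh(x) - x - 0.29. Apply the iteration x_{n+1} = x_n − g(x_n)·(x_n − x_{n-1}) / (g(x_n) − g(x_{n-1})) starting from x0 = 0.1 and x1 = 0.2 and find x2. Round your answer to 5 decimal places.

g(0.1) = -0.0371753, g(0.2) = 0.2087086
x2 = 0.2000000 − 0.2087086·(0.2000000 − 0.1000000) / (0.2087086 − (-0.0371753)) = 0.2000000 − (0.0208709)/(0.2458839) = 0.1151190

0.11512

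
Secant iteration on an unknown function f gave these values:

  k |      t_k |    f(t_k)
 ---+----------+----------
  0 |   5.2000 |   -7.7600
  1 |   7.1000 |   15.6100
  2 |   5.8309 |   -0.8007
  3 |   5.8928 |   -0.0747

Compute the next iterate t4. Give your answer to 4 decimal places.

t4 = 5.8928 − (-0.0747)·(5.8928 − 5.8309) / (-0.0747 − (-0.8007))
   = 5.8928 − (-0.004624)/(0.726000) = 5.899169

5.8992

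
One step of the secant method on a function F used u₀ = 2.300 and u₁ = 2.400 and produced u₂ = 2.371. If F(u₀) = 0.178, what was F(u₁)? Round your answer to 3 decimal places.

-0.073

The secant line through (2.300, 0.178) and (2.400, F(u₁)) crosses zero at u₂ = 2.371.
So (2.300, 0.178), (2.400, F(u₁)), (2.371, 0) are collinear:
F(u₁) = 0.178 · (2.400 − 2.371) / (2.300 − 2.371) = 0.178 · (0.02900)/(-0.07100) = -0.07270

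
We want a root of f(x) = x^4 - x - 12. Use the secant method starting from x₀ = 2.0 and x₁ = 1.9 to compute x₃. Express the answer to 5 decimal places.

f(2.0) = 2.0000000, f(1.9) = -0.8679000
x₂ = 1.9000000 − (-0.8679000)·(1.9000000 − 2.0000000) / (-0.8679000 − 2.0000000) = 1.9000000 − (0.0867900)/(-2.8679000) = 1.9302626
f(1.9302626) = -0.0478307
x₃ = 1.9302626 − (-0.0478307)·(1.9302626 − 1.9000000) / (-0.0478307 − (-0.8679000)) = 1.9302626 − (-0.0014475)/(0.8200693) = 1.9320276

1.93203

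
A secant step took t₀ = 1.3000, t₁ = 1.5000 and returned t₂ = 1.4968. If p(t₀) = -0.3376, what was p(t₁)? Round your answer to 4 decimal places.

The secant line through (1.3000, -0.3376) and (1.5000, p(t₁)) crosses zero at t₂ = 1.4968.
So (1.3000, -0.3376), (1.5000, p(t₁)), (1.4968, 0) are collinear:
p(t₁) = -0.3376 · (1.5000 − 1.4968) / (1.3000 − 1.4968) = -0.3376 · (0.003200)/(-0.196800) = 0.005489

0.0055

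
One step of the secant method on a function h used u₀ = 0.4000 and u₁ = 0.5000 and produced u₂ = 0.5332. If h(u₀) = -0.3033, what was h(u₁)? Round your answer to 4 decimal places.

The secant line through (0.4000, -0.3033) and (0.5000, h(u₁)) crosses zero at u₂ = 0.5332.
So (0.4000, -0.3033), (0.5000, h(u₁)), (0.5332, 0) are collinear:
h(u₁) = -0.3033 · (0.5000 − 0.5332) / (0.4000 − 0.5332) = -0.3033 · (-0.033200)/(-0.133200) = -0.075597

-0.0756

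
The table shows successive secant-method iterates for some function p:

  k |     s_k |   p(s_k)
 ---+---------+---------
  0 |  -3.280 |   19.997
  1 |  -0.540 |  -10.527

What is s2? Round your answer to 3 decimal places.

-1.485

s2 = -0.540 − (-10.527)·(-0.540 − (-3.280)) / (-10.527 − 19.997)
   = -0.540 − (-28.84398)/(-30.52400) = -1.48496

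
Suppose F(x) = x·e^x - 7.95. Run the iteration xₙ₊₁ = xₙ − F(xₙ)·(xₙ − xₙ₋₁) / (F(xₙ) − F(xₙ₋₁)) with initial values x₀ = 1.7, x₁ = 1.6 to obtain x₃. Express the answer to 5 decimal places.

1.60195

F(1.7) = 1.3557106, F(1.6) = -0.0251481
x₂ = 1.6000000 − (-0.0251481)·(1.6000000 − 1.7000000) / (-0.0251481 − 1.3557106) = 1.6000000 − (0.0025148)/(-1.3808587) = 1.6018212
F(1.6018212) = -0.0016654
x₃ = 1.6018212 − (-0.0016654)·(1.6018212 − 1.6000000) / (-0.0016654 − (-0.0251481)) = 1.6018212 − (-0.0000030)/(0.0234827) = 1.6019504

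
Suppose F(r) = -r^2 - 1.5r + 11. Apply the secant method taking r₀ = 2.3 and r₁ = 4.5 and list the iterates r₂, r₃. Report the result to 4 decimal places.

2.5723, 2.6335

F(2.3) = 2.260000, F(4.5) = -16.000000
r₂ = 4.500000 − (-16.000000)·(4.500000 − 2.300000) / (-16.000000 − 2.260000) = 4.500000 − (-35.200000)/(-18.260000) = 2.572289
F(2.572289) = 0.524895
r₃ = 2.572289 − 0.524895·(2.572289 − 4.500000) / (0.524895 − (-16.000000)) = 2.572289 − (-1.011845)/(16.524895) = 2.633521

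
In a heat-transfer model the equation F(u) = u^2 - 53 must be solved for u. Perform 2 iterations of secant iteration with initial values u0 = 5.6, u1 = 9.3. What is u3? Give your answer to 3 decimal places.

F(5.6) = -21.64000, F(9.3) = 33.49000
u2 = 9.30000 − 33.49000·(9.30000 − 5.60000) / (33.49000 − (-21.64000)) = 9.30000 − (123.91300)/(55.13000) = 7.05235
F(7.05235) = -3.26437
u3 = 7.05235 − (-3.26437)·(7.05235 − 9.30000) / (-3.26437 − 33.49000) = 7.05235 − (7.33717)/(-36.75437) = 7.25198

7.252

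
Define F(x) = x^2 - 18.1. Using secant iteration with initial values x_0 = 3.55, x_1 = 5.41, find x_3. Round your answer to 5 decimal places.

F(3.55) = -5.4975000, F(5.41) = 11.1681000
x_2 = 5.4100000 − 11.1681000·(5.4100000 − 3.5500000) / (11.1681000 − (-5.4975000)) = 5.4100000 − (20.7726660)/(16.6656000) = 4.1635603
F(4.1635603) = -0.7647659
x_3 = 4.1635603 − (-0.7647659)·(4.1635603 − 5.4100000) / (-0.7647659 − 11.1681000) = 4.1635603 − (0.9532346)/(-11.9328659) = 4.2434434

4.24344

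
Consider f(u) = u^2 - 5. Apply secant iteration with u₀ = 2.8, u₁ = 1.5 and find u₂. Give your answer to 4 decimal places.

2.1395

f(2.8) = 2.840000, f(1.5) = -2.750000
u₂ = 1.500000 − (-2.750000)·(1.500000 − 2.800000) / (-2.750000 − 2.840000) = 1.500000 − (3.575000)/(-5.590000) = 2.139535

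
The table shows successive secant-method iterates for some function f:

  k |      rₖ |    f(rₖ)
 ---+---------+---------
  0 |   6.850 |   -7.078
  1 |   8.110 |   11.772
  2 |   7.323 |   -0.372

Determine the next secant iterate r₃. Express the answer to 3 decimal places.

7.347

r₃ = 7.323 − (-0.372)·(7.323 − 8.110) / (-0.372 − 11.772)
   = 7.323 − (0.29276)/(-12.14400) = 7.34711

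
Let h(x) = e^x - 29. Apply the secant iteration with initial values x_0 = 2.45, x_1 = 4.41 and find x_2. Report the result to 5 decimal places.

h(2.45) = -17.4116533, h(4.41) = 53.2694635
x_2 = 4.4100000 − 53.2694635·(4.4100000 − 2.4500000) / (53.2694635 − (-17.4116533)) = 4.4100000 − (104.4081485)/(70.6811168) = 2.9328283

2.93283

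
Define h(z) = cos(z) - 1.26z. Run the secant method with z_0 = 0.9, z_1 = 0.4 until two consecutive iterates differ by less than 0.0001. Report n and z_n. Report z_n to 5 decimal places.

h(0.9) = -0.5123900, h(0.4) = 0.4170610
z_2 = 0.4000000 − 0.4170610·(-0.5000000)/(0.9294510) = 0.6243588;  |Δ| = 0.2243588
h(0.6243588) = 0.0246461
z_3 = 0.6243588 − 0.0246461·(0.2243588)/(-0.3924149) = 0.6384499;  |Δ| = 0.0140911
h(0.6384499) = -0.0014263
z_4 = 0.6384499 − (-0.0014263)·(0.0140911)/(-0.0260724) = 0.6376790;  |Δ| = 0.0007709
h(0.6376790) = 0.0000041
z_5 = 0.6376790 − 0.0000041·(-0.0007709)/(0.0014305) = 0.6376812;  |Δ| = 0.0000022
|z_5 − z_4| = 0.0000022 < 0.0001

n = 5, z_n = 0.63768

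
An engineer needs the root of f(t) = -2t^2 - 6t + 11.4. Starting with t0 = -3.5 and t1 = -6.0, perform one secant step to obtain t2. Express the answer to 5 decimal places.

-4.10769

f(-3.5) = 7.9000000, f(-6.0) = -24.6000000
t2 = -6.0000000 − (-24.6000000)·(-6.0000000 − (-3.5000000)) / (-24.6000000 − 7.9000000) = -6.0000000 − (61.5000000)/(-32.5000000) = -4.1076923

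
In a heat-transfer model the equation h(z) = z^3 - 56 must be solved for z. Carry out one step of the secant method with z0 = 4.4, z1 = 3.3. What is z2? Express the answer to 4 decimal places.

h(4.4) = 29.184000, h(3.3) = -20.063000
z2 = 3.300000 − (-20.063000)·(3.300000 − 4.400000) / (-20.063000 − 29.184000) = 3.300000 − (22.069300)/(-49.247000) = 3.748135

3.7481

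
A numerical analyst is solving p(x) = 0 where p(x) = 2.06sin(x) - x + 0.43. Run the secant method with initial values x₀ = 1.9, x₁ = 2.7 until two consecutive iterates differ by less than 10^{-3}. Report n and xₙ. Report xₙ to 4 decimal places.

n = 5, xₙ = 2.1519

p(1.9) = 0.479378, p(2.7) = -1.389597
x₂ = 2.700000 − (-1.389597)·(0.800000)/(-1.868976) = 2.105194;  |Δ| = 0.594806
p(2.105194) = 0.097592
x₃ = 2.105194 − 0.097592·(-0.594806)/(1.487189) = 2.144226;  |Δ| = 0.039032
p(2.144226) = 0.016267
x₄ = 2.144226 − 0.016267·(0.039032)/(-0.081325) = 2.152034;  |Δ| = 0.007807
p(2.152034) = -0.000319
x₅ = 2.152034 − (-0.000319)·(0.007807)/(-0.016586) = 2.151884;  |Δ| = 0.000150
|x₅ − x₄| = 0.000150 < 10^{-3}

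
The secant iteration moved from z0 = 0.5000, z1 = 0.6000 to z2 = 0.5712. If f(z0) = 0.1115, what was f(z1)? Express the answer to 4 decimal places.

-0.0451

The secant line through (0.5000, 0.1115) and (0.6000, f(z1)) crosses zero at z2 = 0.5712.
So (0.5000, 0.1115), (0.6000, f(z1)), (0.5712, 0) are collinear:
f(z1) = 0.1115 · (0.6000 − 0.5712) / (0.5000 − 0.5712) = 0.1115 · (0.028800)/(-0.071200) = -0.045101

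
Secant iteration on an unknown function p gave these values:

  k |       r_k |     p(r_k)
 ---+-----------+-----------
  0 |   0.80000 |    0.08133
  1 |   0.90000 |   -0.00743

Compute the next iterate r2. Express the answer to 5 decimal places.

0.89163

r2 = 0.90000 − (-0.00743)·(0.90000 − 0.80000) / (-0.00743 − 0.08133)
   = 0.90000 − (-0.0007430)/(-0.0887600) = 0.8916291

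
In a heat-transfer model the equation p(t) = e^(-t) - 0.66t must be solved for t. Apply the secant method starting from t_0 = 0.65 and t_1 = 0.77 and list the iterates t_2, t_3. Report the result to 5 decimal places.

p(0.65) = 0.0930458, p(0.77) = -0.0451869
t_2 = 0.7700000 − (-0.0451869)·(0.7700000 − 0.6500000) / (-0.0451869 − 0.0930458) = 0.7700000 − (-0.0054224)/(-0.1382327) = 0.7307732
p(0.7307732) = -0.0007737
t_3 = 0.7307732 − (-0.0007737)·(0.7307732 − 0.7700000) / (-0.0007737 − (-0.0451869)) = 0.7307732 − (0.0000304)/(0.0444132) = 0.7300898

0.73077, 0.73009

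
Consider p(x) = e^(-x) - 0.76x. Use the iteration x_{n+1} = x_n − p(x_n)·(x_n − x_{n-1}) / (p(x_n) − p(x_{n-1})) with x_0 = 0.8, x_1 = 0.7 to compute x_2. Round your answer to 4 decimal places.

p(0.8) = -0.158671, p(0.7) = -0.035415
x_2 = 0.700000 − (-0.035415)·(0.700000 − 0.800000) / (-0.035415 − (-0.158671)) = 0.700000 − (0.003541)/(0.123256) = 0.671267

0.6713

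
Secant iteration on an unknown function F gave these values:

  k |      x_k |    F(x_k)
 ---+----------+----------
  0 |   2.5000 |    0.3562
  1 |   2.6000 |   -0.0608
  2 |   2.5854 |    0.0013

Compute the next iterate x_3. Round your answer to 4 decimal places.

2.5857

x_3 = 2.5854 − 0.0013·(2.5854 − 2.6000) / (0.0013 − (-0.0608))
   = 2.5854 − (-0.000019)/(0.062100) = 2.585706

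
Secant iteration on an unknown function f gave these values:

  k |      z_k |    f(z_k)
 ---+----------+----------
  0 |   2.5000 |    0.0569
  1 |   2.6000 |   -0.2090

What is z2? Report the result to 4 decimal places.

z2 = 2.6000 − (-0.2090)·(2.6000 − 2.5000) / (-0.2090 − 0.0569)
   = 2.6000 − (-0.020900)/(-0.265900) = 2.521399

2.5214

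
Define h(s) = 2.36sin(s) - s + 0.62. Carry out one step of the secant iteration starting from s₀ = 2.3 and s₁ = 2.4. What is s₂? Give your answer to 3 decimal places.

2.330

h(2.3) = 0.07986, h(2.4) = -0.18591
s₂ = 2.40000 − (-0.18591)·(2.40000 − 2.30000) / (-0.18591 − 0.07986) = 2.40000 − (-0.01859)/(-0.26577) = 2.33005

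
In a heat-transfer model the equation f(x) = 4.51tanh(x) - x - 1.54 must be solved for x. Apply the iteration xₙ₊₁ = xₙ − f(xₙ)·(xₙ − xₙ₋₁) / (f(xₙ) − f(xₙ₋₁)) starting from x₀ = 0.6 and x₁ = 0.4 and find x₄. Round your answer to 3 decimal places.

0.483

f(0.6) = 0.28209, f(0.4) = -0.22643
x₂ = 0.40000 − (-0.22643)·(0.40000 − 0.60000) / (-0.22643 − 0.28209) = 0.40000 − (0.04529)/(-0.50852) = 0.48905
f(0.48905) = 0.01607
x₃ = 0.48905 − 0.01607·(0.48905 − 0.40000) / (0.01607 − (-0.22643)) = 0.48905 − (0.00143)/(0.24250) = 0.48315
f(0.48315) = 0.00077
x₄ = 0.48315 − 0.00077·(0.48315 − 0.48905) / (0.00077 − 0.01607) = 0.48315 − (0.00000)/(-0.01530) = 0.48285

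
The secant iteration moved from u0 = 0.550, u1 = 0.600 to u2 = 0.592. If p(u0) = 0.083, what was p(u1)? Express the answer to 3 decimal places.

-0.016

The secant line through (0.550, 0.083) and (0.600, p(u1)) crosses zero at u2 = 0.592.
So (0.550, 0.083), (0.600, p(u1)), (0.592, 0) are collinear:
p(u1) = 0.083 · (0.600 − 0.592) / (0.550 − 0.592) = 0.083 · (0.00800)/(-0.04200) = -0.01581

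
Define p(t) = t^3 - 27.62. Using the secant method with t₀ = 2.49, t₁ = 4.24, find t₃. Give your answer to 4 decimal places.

p(2.49) = -12.181751, p(4.24) = 48.605024
t₂ = 4.240000 − 48.605024·(4.240000 − 2.490000) / (48.605024 − (-12.181751)) = 4.240000 − (85.058792)/(60.786775) = 2.840702
p(2.840702) = -4.696697
t₃ = 2.840702 − (-4.696697)·(2.840702 − 4.240000) / (-4.696697 − 48.605024) = 2.840702 − (6.572078)/(-53.301721) = 2.964002

2.9640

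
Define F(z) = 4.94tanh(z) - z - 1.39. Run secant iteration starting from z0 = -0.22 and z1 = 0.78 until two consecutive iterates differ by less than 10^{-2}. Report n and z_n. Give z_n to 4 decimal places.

F(-0.22) = -2.239599, F(0.78) = 1.054371
z2 = 0.780000 − 1.054371·(1.000000)/(3.293970) = 0.459909;  |Δ| = 0.320091
F(0.459909) = 0.274340
z3 = 0.459909 − 0.274340·(-0.320091)/(-0.780031) = 0.347331;  |Δ| = 0.112577
F(0.347331) = -0.087338
z4 = 0.347331 − (-0.087338)·(-0.112577)/(-0.361677) = 0.374517;  |Δ| = 0.027185
F(0.374517) = 0.003687
z5 = 0.374517 − 0.003687·(0.027185)/(0.091025) = 0.373415;  |Δ| = 0.001101
|z5 − z4| = 0.001101 < 10^{-2}

n = 5, z_n = 0.3734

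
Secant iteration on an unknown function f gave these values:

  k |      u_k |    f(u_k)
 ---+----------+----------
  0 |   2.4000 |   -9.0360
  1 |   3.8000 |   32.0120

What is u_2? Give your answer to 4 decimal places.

2.7082

u_2 = 3.8000 − 32.0120·(3.8000 − 2.4000) / (32.0120 − (-9.0360))
   = 3.8000 − (44.816800)/(41.048000) = 2.708186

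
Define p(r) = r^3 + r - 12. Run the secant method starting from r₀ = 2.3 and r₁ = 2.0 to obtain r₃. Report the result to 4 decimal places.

p(2.3) = 2.467000, p(2.0) = -2.000000
r₂ = 2.000000 − (-2.000000)·(2.000000 − 2.300000) / (-2.000000 − 2.467000) = 2.000000 − (0.600000)/(-4.467000) = 2.134318
p(2.134318) = -0.143190
r₃ = 2.134318 − (-0.143190)·(2.134318 − 2.000000) / (-0.143190 − (-2.000000)) = 2.134318 − (-0.019233)/(1.856810) = 2.144676

2.1447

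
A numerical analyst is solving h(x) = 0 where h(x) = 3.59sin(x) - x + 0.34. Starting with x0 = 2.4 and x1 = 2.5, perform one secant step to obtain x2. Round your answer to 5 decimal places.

h(2.4) = 0.3649128, h(2.5) = -0.0114850
x2 = 2.5000000 − (-0.0114850)·(2.5000000 − 2.4000000) / (-0.0114850 − 0.3649128) = 2.5000000 − (-0.0011485)/(-0.3763978) = 2.4969487

2.49695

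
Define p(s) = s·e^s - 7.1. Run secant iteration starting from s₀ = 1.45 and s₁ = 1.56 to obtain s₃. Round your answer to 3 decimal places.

p(1.45) = -0.91848, p(1.56) = 0.32376
s₂ = 1.56000 − 0.32376·(1.56000 − 1.45000) / (0.32376 − (-0.91848)) = 1.56000 − (0.03561)/(1.24225) = 1.53133
p(1.53133) = -0.01862
s₃ = 1.53133 − (-0.01862)·(1.53133 − 1.56000) / (-0.01862 − 0.32376) = 1.53133 − (0.00053)/(-0.34238) = 1.53289

1.533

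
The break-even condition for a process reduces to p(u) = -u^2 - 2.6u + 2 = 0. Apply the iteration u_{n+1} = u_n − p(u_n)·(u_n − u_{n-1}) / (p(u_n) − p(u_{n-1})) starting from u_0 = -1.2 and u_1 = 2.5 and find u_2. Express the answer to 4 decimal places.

-0.2564

p(-1.2) = 3.680000, p(2.5) = -10.750000
u_2 = 2.500000 − (-10.750000)·(2.500000 − (-1.200000)) / (-10.750000 − 3.680000) = 2.500000 − (-39.775000)/(-14.430000) = -0.256410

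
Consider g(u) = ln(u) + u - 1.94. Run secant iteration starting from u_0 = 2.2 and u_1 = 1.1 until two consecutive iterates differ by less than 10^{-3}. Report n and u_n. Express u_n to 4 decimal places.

n = 5, u_n = 1.5208

g(2.2) = 1.048457, g(1.1) = -0.744690
u_2 = 1.100000 − (-0.744690)·(-1.100000)/(-1.793147) = 1.556827;  |Δ| = 0.456827
g(1.556827) = 0.059477
u_3 = 1.556827 − 0.059477·(0.456827)/(0.804167) = 1.523040;  |Δ| = 0.033788
g(1.523040) = 0.003748
u_4 = 1.523040 − 0.003748·(-0.033788)/(-0.055730) = 1.520767;  |Δ| = 0.002272
g(1.520767) = -0.000017
u_5 = 1.520767 − (-0.000017)·(-0.002272)/(-0.003765) = 1.520778;  |Δ| = 0.000011
|u_5 − u_4| = 0.000011 < 10^{-3}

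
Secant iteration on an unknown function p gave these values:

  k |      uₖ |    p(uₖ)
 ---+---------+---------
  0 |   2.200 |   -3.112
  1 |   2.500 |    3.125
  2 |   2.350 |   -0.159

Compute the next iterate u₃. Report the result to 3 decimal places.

u₃ = 2.350 − (-0.159)·(2.350 − 2.500) / (-0.159 − 3.125)
   = 2.350 − (0.02385)/(-3.28400) = 2.35726

2.357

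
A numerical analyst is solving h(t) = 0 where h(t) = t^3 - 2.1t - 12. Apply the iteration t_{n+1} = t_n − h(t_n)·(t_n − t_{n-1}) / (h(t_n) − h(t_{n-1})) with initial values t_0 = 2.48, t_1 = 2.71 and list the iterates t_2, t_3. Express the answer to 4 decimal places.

2.5879, 2.5933

h(2.48) = -1.955008, h(2.71) = 2.211511
t_2 = 2.710000 − 2.211511·(2.710000 − 2.480000) / (2.211511 − (-1.955008)) = 2.710000 − (0.508648)/(4.166519) = 2.587920
h(2.587920) = -0.102473
t_3 = 2.587920 − (-0.102473)·(2.587920 − 2.710000) / (-0.102473 − 2.211511) = 2.587920 − (0.012510)/(-2.313984) = 2.593326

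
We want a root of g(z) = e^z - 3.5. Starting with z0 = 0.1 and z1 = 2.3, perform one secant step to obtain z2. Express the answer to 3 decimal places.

g(0.1) = -2.39483, g(2.3) = 6.47418
z2 = 2.30000 − 6.47418·(2.30000 − 0.10000) / (6.47418 − (-2.39483)) = 2.30000 − (14.24320)/(8.86901) = 0.69405

0.694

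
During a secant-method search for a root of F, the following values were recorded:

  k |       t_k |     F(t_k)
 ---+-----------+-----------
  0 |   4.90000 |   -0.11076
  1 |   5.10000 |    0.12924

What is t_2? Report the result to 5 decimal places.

t_2 = 5.10000 − 0.12924·(5.10000 − 4.90000) / (0.12924 − (-0.11076))
   = 5.10000 − (0.0258480)/(0.2400000) = 4.9923000

4.99230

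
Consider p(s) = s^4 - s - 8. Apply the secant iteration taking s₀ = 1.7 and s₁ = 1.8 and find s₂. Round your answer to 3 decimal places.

1.766

p(1.7) = -1.34790, p(1.8) = 0.69760
s₂ = 1.80000 − 0.69760·(1.80000 − 1.70000) / (0.69760 − (-1.34790)) = 1.80000 − (0.06976)/(2.04550) = 1.76590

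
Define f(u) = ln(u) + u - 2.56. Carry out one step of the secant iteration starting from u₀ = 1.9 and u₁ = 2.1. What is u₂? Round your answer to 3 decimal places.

1.912

f(1.9) = -0.01815, f(2.1) = 0.28194
u₂ = 2.10000 − 0.28194·(2.10000 − 1.90000) / (0.28194 − (-0.01815)) = 2.10000 − (0.05639)/(0.30008) = 1.91209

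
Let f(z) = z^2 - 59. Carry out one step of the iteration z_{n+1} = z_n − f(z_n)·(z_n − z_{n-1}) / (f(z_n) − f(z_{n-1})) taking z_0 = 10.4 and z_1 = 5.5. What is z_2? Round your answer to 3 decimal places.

f(10.4) = 49.16000, f(5.5) = -28.75000
z_2 = 5.50000 − (-28.75000)·(5.50000 − 10.40000) / (-28.75000 − 49.16000) = 5.50000 − (140.87500)/(-77.91000) = 7.30818

7.308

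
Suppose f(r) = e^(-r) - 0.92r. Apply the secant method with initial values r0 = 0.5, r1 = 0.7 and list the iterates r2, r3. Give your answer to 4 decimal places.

f(0.5) = 0.146531, f(0.7) = -0.147415
r2 = 0.700000 − (-0.147415)·(0.700000 − 0.500000) / (-0.147415 − 0.146531) = 0.700000 − (-0.029483)/(-0.293945) = 0.599699
f(0.599699) = -0.002747
r3 = 0.599699 − (-0.002747)·(0.599699 − 0.700000) / (-0.002747 − (-0.147415)) = 0.599699 − (0.000275)/(0.144668) = 0.597795

0.5997, 0.5978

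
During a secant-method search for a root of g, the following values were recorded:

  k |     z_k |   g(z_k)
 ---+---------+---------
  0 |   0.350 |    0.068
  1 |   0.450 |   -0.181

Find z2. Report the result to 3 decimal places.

z2 = 0.450 − (-0.181)·(0.450 − 0.350) / (-0.181 − 0.068)
   = 0.450 − (-0.01810)/(-0.24900) = 0.37731

0.377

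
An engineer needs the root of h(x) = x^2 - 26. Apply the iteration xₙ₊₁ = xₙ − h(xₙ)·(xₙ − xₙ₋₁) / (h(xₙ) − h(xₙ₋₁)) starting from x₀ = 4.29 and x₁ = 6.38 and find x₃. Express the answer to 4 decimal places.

h(4.29) = -7.595900, h(6.38) = 14.704400
x₂ = 6.380000 − 14.704400·(6.380000 − 4.290000) / (14.704400 − (-7.595900)) = 6.380000 − (30.732196)/(22.300300) = 5.001893
h(5.001893) = -0.981065
x₃ = 5.001893 − (-0.981065)·(5.001893 − 6.380000) / (-0.981065 − 14.704400) = 5.001893 − (1.352012)/(-15.685465) = 5.088088

5.0881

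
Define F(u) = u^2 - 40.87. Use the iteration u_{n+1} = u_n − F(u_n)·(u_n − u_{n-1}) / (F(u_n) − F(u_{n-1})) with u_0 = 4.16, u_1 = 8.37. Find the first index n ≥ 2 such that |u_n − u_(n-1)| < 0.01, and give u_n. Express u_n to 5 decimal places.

F(4.16) = -23.5644000, F(8.37) = 29.1869000
u_2 = 8.3700000 − 29.1869000·(4.2100000)/(52.7513000) = 6.0406385;  |Δ| = 2.3293615
F(6.0406385) = -4.3806869
u_3 = 6.0406385 − (-4.3806869)·(-2.3293615)/(-33.5675869) = 6.3446283;  |Δ| = 0.3039898
F(6.3446283) = -0.6156923
u_4 = 6.3446283 − (-0.6156923)·(0.3039898)/(3.7649946) = 6.3943399;  |Δ| = 0.0497117
F(6.3943399) = 0.0175831
u_5 = 6.3943399 − 0.0175831·(0.0497117)/(0.6332754) = 6.3929597;  |Δ| = 0.0013803
|u_5 − u_4| = 0.0013803 < 0.01

n = 5, u_n = 6.39296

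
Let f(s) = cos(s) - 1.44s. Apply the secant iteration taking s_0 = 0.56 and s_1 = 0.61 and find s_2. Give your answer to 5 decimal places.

0.58051

f(0.56) = 0.0408551, f(0.61) = -0.0587520
s_2 = 0.6100000 − (-0.0587520)·(0.6100000 − 0.5600000) / (-0.0587520 − 0.0408551) = 0.6100000 − (-0.0029376)/(-0.0996071) = 0.5805081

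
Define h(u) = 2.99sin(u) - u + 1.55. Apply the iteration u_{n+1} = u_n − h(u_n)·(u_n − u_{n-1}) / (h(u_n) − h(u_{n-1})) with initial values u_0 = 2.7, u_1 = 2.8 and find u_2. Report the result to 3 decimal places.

2.734

h(2.7) = 0.12787, h(2.8) = -0.24839
u_2 = 2.80000 − (-0.24839)·(2.80000 − 2.70000) / (-0.24839 − 0.12787) = 2.80000 − (-0.02484)/(-0.37625) = 2.73398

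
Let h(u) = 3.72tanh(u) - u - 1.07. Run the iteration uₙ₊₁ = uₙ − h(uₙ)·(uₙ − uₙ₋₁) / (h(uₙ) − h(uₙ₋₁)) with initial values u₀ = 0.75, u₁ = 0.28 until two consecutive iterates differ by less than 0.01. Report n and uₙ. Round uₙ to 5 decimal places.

n = 4, uₙ = 0.42626

h(0.75) = 0.5427541, h(0.28) = -0.3347931
u₂ = 0.2800000 − (-0.3347931)·(-0.4700000)/(-0.8775472) = 0.4593097;  |Δ| = 0.1793097
h(0.4593097) = 0.0685101
u₃ = 0.4593097 − 0.0685101·(0.1793097)/(0.4033032) = 0.4288500;  |Δ| = 0.0304598
h(0.4288500) = 0.0053683
u₄ = 0.4288500 − 0.0053683·(-0.0304598)/(-0.0631418) = 0.4262603;  |Δ| = 0.0025897
|u₄ − u₃| = 0.0025897 < 0.01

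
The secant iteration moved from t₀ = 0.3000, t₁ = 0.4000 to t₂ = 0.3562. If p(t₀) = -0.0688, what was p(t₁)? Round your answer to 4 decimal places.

0.0536

The secant line through (0.3000, -0.0688) and (0.4000, p(t₁)) crosses zero at t₂ = 0.3562.
So (0.3000, -0.0688), (0.4000, p(t₁)), (0.3562, 0) are collinear:
p(t₁) = -0.0688 · (0.4000 − 0.3562) / (0.3000 − 0.3562) = -0.0688 · (0.043800)/(-0.056200) = 0.053620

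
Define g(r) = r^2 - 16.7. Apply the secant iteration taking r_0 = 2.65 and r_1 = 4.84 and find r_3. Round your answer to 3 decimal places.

4.074

g(2.65) = -9.67750, g(4.84) = 6.72560
r_2 = 4.84000 − 6.72560·(4.84000 − 2.65000) / (6.72560 − (-9.67750)) = 4.84000 − (14.72906)/(16.40310) = 3.94206
g(3.94206) = -1.16019
r_3 = 3.94206 − (-1.16019)·(3.94206 − 4.84000) / (-1.16019 − 6.72560) = 3.94206 − (1.04179)/(-7.88579) = 4.07417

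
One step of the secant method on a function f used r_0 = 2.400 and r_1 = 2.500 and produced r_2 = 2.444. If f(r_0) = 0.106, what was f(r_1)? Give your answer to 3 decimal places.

-0.135

The secant line through (2.400, 0.106) and (2.500, f(r_1)) crosses zero at r_2 = 2.444.
So (2.400, 0.106), (2.500, f(r_1)), (2.444, 0) are collinear:
f(r_1) = 0.106 · (2.500 − 2.444) / (2.400 − 2.444) = 0.106 · (0.05600)/(-0.04400) = -0.13491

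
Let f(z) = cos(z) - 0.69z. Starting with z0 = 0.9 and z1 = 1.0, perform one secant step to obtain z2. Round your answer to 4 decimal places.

f(0.9) = 0.000610, f(1.0) = -0.149698
z2 = 1.000000 − (-0.149698)·(1.000000 − 0.900000) / (-0.149698 − 0.000610) = 1.000000 − (-0.014970)/(-0.150308) = 0.900406

0.9004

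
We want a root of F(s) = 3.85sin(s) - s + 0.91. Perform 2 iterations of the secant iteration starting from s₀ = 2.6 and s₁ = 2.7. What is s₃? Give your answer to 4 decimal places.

F(2.6) = 0.294680, F(2.7) = -0.144587
s₂ = 2.700000 − (-0.144587)·(2.700000 − 2.600000) / (-0.144587 − 0.294680) = 2.700000 − (-0.014459)/(-0.439268) = 2.667084
F(2.667084) = 0.001985
s₃ = 2.667084 − 0.001985·(2.667084 − 2.700000) / (0.001985 − (-0.144587)) = 2.667084 − (-0.000065)/(0.146572) = 2.667530

2.6675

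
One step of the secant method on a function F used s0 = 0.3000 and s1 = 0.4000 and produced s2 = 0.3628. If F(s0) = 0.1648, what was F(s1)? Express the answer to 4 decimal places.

The secant line through (0.3000, 0.1648) and (0.4000, F(s1)) crosses zero at s2 = 0.3628.
So (0.3000, 0.1648), (0.4000, F(s1)), (0.3628, 0) are collinear:
F(s1) = 0.1648 · (0.4000 − 0.3628) / (0.3000 − 0.3628) = 0.1648 · (0.037200)/(-0.062800) = -0.097620

-0.0976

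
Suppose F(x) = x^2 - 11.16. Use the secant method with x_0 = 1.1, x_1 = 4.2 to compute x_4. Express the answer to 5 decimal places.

F(1.1) = -9.9500000, F(4.2) = 6.4800000
x_2 = 4.2000000 − 6.4800000·(4.2000000 − 1.1000000) / (6.4800000 − (-9.9500000)) = 4.2000000 − (20.0880000)/(16.4300000) = 2.9773585
F(2.9773585) = -2.2953364
x_3 = 2.9773585 − (-2.2953364)·(2.9773585 − 4.2000000) / (-2.2953364 − 6.4800000) = 2.9773585 − (2.8063736)/(-8.7753364) = 3.2971609
F(3.2971609) = -0.2887301
x_4 = 3.2971609 − (-0.2887301)·(3.2971609 − 2.9773585) / (-0.2887301 − (-2.2953364)) = 3.2971609 − (-0.0923366)/(2.0066063) = 3.3431772

3.34318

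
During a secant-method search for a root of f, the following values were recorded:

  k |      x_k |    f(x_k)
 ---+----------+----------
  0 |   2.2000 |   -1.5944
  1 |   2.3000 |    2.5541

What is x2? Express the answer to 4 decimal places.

2.2384

x2 = 2.3000 − 2.5541·(2.3000 − 2.2000) / (2.5541 − (-1.5944))
   = 2.3000 − (0.255410)/(4.148500) = 2.238433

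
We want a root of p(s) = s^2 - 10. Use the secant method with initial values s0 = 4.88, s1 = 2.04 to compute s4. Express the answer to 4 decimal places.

3.1594

p(4.88) = 13.814400, p(2.04) = -5.838400
s2 = 2.040000 − (-5.838400)·(2.040000 − 4.880000) / (-5.838400 − 13.814400) = 2.040000 − (16.581056)/(-19.652800) = 2.883699
p(2.883699) = -1.684278
s3 = 2.883699 − (-1.684278)·(2.883699 − 2.040000) / (-1.684278 − (-5.838400)) = 2.883699 − (-1.421024)/(4.154122) = 3.225775
p(3.225775) = 0.405625
s4 = 3.225775 − 0.405625·(3.225775 − 2.883699) / (0.405625 − (-1.684278)) = 3.225775 − (0.138754)/(2.089902) = 3.159382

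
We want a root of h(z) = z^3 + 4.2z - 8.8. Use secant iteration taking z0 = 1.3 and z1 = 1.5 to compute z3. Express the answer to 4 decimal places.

h(1.3) = -1.143000, h(1.5) = 0.875000
z2 = 1.500000 − 0.875000·(1.500000 − 1.300000) / (0.875000 − (-1.143000)) = 1.500000 − (0.175000)/(2.018000) = 1.413280
h(1.413280) = -0.041390
z3 = 1.413280 − (-0.041390)·(1.413280 − 1.500000) / (-0.041390 − 0.875000) = 1.413280 − (0.003589)/(-0.916390) = 1.417197

1.4172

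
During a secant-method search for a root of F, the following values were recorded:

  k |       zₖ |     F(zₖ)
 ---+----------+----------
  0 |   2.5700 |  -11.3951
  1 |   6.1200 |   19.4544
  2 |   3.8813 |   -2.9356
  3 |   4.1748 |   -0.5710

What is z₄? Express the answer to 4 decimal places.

z₄ = 4.1748 − (-0.5710)·(4.1748 − 3.8813) / (-0.5710 − (-2.9356))
   = 4.1748 − (-0.167589)/(2.364600) = 4.245674

4.2457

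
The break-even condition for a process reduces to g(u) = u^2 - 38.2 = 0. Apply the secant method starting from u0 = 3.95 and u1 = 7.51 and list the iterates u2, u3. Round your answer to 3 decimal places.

5.922, 6.155

g(3.95) = -22.59750, g(7.51) = 18.20010
u2 = 7.51000 − 18.20010·(7.51000 − 3.95000) / (18.20010 − (-22.59750)) = 7.51000 − (64.79236)/(40.79760) = 5.92186
g(5.92186) = -3.13159
u3 = 5.92186 − (-3.13159)·(5.92186 − 7.51000) / (-3.13159 − 18.20010) = 5.92186 − (4.97341)/(-21.33169) = 6.15501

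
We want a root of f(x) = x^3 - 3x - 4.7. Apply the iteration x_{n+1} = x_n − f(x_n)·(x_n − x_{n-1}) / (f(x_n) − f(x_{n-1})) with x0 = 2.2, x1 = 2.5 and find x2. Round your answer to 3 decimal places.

f(2.2) = -0.65200, f(2.5) = 3.42500
x2 = 2.50000 − 3.42500·(2.50000 − 2.20000) / (3.42500 − (-0.65200)) = 2.50000 − (1.02750)/(4.07700) = 2.24798

2.248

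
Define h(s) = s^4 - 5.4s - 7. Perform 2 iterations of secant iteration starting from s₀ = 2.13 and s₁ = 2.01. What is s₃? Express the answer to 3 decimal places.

h(2.13) = 2.08146, h(2.01) = -1.53159
s₂ = 2.01000 − (-1.53159)·(2.01000 − 2.13000) / (-1.53159 − 2.08146) = 2.01000 − (0.18379)/(-3.61305) = 2.06087
h(2.06087) = -0.09016
s₃ = 2.06087 − (-0.09016)·(2.06087 − 2.01000) / (-0.09016 − (-1.53159)) = 2.06087 − (-0.00459)/(1.44143) = 2.06405

2.064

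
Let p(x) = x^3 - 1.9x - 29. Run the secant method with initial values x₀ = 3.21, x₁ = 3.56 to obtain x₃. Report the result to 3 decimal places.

3.278

p(3.21) = -2.02284, p(3.56) = 9.35402
x₂ = 3.56000 − 9.35402·(3.56000 − 3.21000) / (9.35402 − (-2.02284)) = 3.56000 − (3.27391)/(11.37686) = 3.27223
p(3.27223) = -0.17984
x₃ = 3.27223 − (-0.17984)·(3.27223 − 3.56000) / (-0.17984 − 9.35402) = 3.27223 − (0.05175)/(-9.53385) = 3.27766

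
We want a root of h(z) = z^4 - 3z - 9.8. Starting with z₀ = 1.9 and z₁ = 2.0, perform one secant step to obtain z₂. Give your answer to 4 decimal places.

h(1.9) = -2.467900, h(2.0) = 0.200000
z₂ = 2.000000 − 0.200000·(2.000000 − 1.900000) / (0.200000 − (-2.467900)) = 2.000000 − (0.020000)/(2.667900) = 1.992503

1.9925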